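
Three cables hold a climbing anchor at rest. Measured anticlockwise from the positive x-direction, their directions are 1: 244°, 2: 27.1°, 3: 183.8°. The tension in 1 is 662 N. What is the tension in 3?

Resolve: ΣF_x = 662 cos 244° + T_2 cos 27.1° + T_3 cos 183.8° = 0.
        ΣF_y = 662 sin 244° + T_2 sin 27.1° + T_3 sin 183.8° = 0.
The known terms sum to (-290.2, -595) N, so 0.8902 T_2 − 0.9978 T_3 = 290.2 and 0.4555 T_2 − 0.0663 T_3 = 595.
Solving simultaneously: T_2 = 1452 N, T_3 = 1005 N.

T_3 ≈ 1000 N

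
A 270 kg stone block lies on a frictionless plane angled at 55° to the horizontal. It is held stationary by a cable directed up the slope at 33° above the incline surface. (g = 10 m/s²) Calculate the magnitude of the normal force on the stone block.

Take axes along and perpendicular to the incline. Weight components: W sin 55° = 2212 N down-slope, W cos 55° = 1549 N into the surface.
Along incline: T cos 33° = W sin 55° → T = 2637 N.
Perpendicular: N = W cos 55° − T sin 33° = 112.4 N.

N ≈ 112 N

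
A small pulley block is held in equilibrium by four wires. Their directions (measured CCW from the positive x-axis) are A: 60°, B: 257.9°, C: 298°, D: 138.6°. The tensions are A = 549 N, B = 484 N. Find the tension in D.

T_D ≈ 437 N

Resolve: ΣF_x = 549 cos 60° + 484 cos 257.9° + T_C cos 298° + T_D cos 138.6° = 0.
        ΣF_y = 549 sin 60° + 484 sin 257.9° + T_C sin 298° + T_D sin 138.6° = 0.
The known terms sum to (173, 2.201) N, so 0.4695 T_C − 0.7501 T_D = -173 and -0.8829 T_C + 0.6613 T_D = -2.201.
Solving simultaneously: T_C = 329.9 N, T_D = 437.2 N.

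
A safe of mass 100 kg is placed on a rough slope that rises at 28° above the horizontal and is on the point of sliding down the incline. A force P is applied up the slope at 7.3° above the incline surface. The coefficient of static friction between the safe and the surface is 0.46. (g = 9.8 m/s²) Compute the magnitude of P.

P ≈ 66.5 N

On the verge of sliding down the incline, friction equals μN and acts up the slope.
Perpendicular: N + P sin 7.3° = W cos 28° = 865.3 N.
Along incline: P cos 7.3° + μN = W sin 28° with W sin 28° = 460.1 N.
Solving the pair for P and N: P = 66.47 N, N = 856.8 N (and f = μN = 394.1 N).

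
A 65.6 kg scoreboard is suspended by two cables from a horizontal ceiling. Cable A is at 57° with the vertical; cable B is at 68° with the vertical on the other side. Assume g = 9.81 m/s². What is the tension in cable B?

T_B ≈ 659 N

Angles from the horizontal: cable A is 90° − 57° = 33°, cable B is 90° − 68° = 22°.
Weight W = 65.6 × 9.81 = 643.5 N acts straight down.
Horizontal: T_A cos 33° = T_B cos 22°  →  T_A = 1.106 T_B.
Vertical: T_A sin 33° + T_B sin 22° = 643.5.
Substituting the horizontal relation into the vertical equation gives 0.9767 T_B = 643.5, so T_B = 658.9 N.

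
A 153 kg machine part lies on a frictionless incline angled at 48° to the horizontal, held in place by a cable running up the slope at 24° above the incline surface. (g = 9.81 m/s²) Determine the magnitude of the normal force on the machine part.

Take axes along and perpendicular to the incline. Weight components: W sin 48° = 1115 N down-slope, W cos 48° = 1004 N into the surface.
Along incline: T cos 24° = W sin 48° → T = 1221 N.
Perpendicular: N = W cos 48° − T sin 24° = 507.7 N.

N ≈ 508 N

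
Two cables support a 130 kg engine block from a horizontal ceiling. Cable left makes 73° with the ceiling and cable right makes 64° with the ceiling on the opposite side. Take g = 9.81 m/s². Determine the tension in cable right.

Weight W = 130 × 9.81 = 1275 N acts straight down.
Horizontal: T_left cos 73° = T_right cos 64°  →  T_left = 1.499 T_right.
Vertical: T_left sin 73° + T_right sin 64° = 1275.
Substituting the horizontal relation into the vertical equation gives 2.333 T_right = 1275, so T_right = 546.7 N.

T_right ≈ 547 N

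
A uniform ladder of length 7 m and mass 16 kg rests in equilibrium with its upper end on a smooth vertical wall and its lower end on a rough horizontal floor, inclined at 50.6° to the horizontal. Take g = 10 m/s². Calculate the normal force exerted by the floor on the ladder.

N_floor ≈ 160 N

ΣF_y = 0: N_floor = 16×10 = 160 N.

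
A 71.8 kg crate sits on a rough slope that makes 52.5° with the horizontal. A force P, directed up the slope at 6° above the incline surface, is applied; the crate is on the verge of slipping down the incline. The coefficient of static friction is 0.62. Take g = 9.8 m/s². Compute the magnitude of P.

On the verge of sliding down the incline, friction equals μN and acts up the slope.
Perpendicular: N + P sin 6° = W cos 52.5° = 428.3 N.
Along incline: P cos 6° + μN = W sin 52.5° with W sin 52.5° = 558.2 N.
Solving the pair for P and N: P = 314.8 N, N = 395.4 N (and f = μN = 245.2 N).

P ≈ 315 N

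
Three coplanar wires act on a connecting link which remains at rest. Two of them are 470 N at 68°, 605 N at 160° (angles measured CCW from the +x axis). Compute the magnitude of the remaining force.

Sum the known components: ΣF_x = -392.4 N, ΣF_y = 642.7 N.
For equilibrium the remaining force must supply (−ΣF_x, −ΣF_y) = (392.4, -642.7) N.
Magnitude = √((392.4)² + (-642.7)²) = 753 N; direction = atan2(-642.7, 392.4) = 301.4°.

F ≈ 753 N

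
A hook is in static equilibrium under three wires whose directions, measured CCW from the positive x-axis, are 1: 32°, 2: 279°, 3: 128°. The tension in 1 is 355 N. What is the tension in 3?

Resolve: ΣF_x = 355 cos 32° + T_2 cos 279° + T_3 cos 128° = 0.
        ΣF_y = 355 sin 32° + T_2 sin 279° + T_3 sin 128° = 0.
The known terms sum to (301.1, 188.1) N, so 0.1564 T_2 − 0.6157 T_3 = -301.1 and -0.9877 T_2 + 0.7880 T_3 = -188.1.
Solving simultaneously: T_2 = 728.2 N, T_3 = 674 N.

T_3 ≈ 674 N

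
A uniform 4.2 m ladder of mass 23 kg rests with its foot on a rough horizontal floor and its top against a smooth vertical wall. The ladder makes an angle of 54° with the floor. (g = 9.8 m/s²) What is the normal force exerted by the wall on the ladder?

N_wall ≈ 81.9 N

Torques about the foot: N_wall · 4.2 sin 54° = 23×9.8×2.1 cos 54° → N_wall = 81.881 N.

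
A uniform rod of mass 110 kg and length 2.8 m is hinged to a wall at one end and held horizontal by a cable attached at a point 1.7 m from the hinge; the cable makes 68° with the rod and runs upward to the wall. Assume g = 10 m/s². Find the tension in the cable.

T ≈ 977 N

Take torques about the hinge: T sin 68° · 1.7 = 110×10×1.4 = 1540 N·m.
So T = 1540 / (0.9272 × 1.7) = 977.03 N.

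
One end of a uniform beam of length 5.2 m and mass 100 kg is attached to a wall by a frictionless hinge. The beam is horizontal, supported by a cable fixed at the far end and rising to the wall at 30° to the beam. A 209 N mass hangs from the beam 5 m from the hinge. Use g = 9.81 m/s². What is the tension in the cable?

Take torques about the hinge: T sin 30° · 5.2 = 100×9.81×2.6 + 209×5 = 3595.6 N·m.
So T = 3595.6 / (0.5000 × 5.2) = 1382.9 N.

T ≈ 1380 N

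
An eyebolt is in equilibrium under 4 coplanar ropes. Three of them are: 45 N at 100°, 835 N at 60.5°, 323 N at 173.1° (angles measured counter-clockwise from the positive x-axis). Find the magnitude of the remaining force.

Sum the known components: ΣF_x = 82.7 N, ΣF_y = 809.9 N.
For equilibrium the remaining force must supply (−ΣF_x, −ΣF_y) = (-82.7, -809.9) N.
Magnitude = √((-82.7)² + (-809.9)²) = 814.1 N; direction = atan2(-809.9, -82.7) = 264.2°.

F ≈ 814 N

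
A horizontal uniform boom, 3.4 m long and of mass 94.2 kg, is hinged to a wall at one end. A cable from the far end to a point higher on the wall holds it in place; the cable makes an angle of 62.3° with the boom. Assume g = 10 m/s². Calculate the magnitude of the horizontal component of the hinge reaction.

Take torques about the hinge: T sin 62.3° · 3.4 = 94.2×10×1.7 = 1601.4 N·m.
So T = 1601.4 / (0.8854 × 3.4) = 531.97 N.
ΣF_x = 0: H_x = T cos 62.3° = 247.28 N.

H_x ≈ 247 N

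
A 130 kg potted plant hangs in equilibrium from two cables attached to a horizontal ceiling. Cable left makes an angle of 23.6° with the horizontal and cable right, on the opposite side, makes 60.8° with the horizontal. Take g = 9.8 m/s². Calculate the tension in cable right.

Weight W = 130 × 9.8 = 1274 N acts straight down.
Horizontal: T_left cos 23.6° = T_right cos 60.8°  →  T_left = 0.5324 T_right.
Vertical: T_left sin 23.6° + T_right sin 60.8° = 1274.
Substituting the horizontal relation into the vertical equation gives 1.086 T_right = 1274, so T_right = 1173 N.

T_right ≈ 1170 N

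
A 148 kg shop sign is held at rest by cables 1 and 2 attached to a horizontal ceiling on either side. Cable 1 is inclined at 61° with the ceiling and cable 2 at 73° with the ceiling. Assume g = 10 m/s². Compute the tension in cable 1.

Weight W = 148 × 10 = 1480 N acts straight down.
Horizontal: T_1 cos 61° = T_2 cos 73°  →  T_2 = 1.658 T_1.
Vertical: T_1 sin 61° + T_2 sin 73° = 1480.
Substituting the horizontal relation into the vertical equation gives 2.46 T_1 = 1480, so T_1 = 601.5 N.

T_1 ≈ 602 N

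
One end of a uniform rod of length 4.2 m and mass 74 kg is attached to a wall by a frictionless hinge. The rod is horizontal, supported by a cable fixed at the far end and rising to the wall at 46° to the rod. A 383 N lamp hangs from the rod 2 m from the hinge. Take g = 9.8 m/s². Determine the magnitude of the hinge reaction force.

|H| ≈ 771 N

Take torques about the hinge: T sin 46° · 4.2 = 74×9.8×2.1 + 383×2 = 2288.9 N·m.
So T = 2288.9 / (0.7193 × 4.2) = 757.61 N.
ΣF_x = 0: H_x = T cos 46° = 526.28 N.
ΣF_y = 0: H_y = (74×9.8 + 383) − T sin 46° = 1108.2 − 544.98 = 563.22 N.
|H| = √(H_x² + H_y²) = √((526.28)² + (563.22)²) = 770.84 N.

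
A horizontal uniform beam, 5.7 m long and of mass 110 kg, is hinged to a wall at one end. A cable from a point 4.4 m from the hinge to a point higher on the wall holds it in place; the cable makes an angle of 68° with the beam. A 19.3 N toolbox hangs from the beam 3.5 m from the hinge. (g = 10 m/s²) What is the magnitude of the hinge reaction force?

|H| ≈ 490 N

Take torques about the hinge: T sin 68° · 4.4 = 110×10×2.85 + 19.3×3.5 = 3202.6 N·m.
So T = 3202.6 / (0.9272 × 4.4) = 785.01 N.
ΣF_x = 0: H_x = T cos 68° = 294.07 N.
ΣF_y = 0: H_y = (110×10 + 19.3) − T sin 68° = 1119.3 − 727.85 = 391.45 N.
|H| = √(H_x² + H_y²) = √((294.07)² + (391.45)²) = 489.6 N.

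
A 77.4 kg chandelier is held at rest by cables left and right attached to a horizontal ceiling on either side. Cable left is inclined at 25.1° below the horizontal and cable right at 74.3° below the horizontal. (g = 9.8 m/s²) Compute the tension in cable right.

Weight W = 77.4 × 9.8 = 758.5 N acts straight down.
Horizontal: T_left cos 25.1° = T_right cos 74.3°  →  T_left = 0.2988 T_right.
Vertical: T_left sin 25.1° + T_right sin 74.3° = 758.5.
Substituting the horizontal relation into the vertical equation gives 1.089 T_right = 758.5, so T_right = 696.2 N.

T_right ≈ 696 N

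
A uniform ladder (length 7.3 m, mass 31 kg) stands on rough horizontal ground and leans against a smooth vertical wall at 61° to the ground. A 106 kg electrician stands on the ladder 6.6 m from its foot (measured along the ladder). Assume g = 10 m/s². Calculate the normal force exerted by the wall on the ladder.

N_wall ≈ 617 N

Torques about the foot: N_wall · 7.3 sin 61° = 31×10×3.65 cos 61° + 106×10×6.6 cos 61° → N_wall = 617.14 N.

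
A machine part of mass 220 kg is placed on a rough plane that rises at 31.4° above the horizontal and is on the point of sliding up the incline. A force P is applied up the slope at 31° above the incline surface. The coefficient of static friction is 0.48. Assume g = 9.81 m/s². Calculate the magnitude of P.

P ≈ 1820 N

On the verge of sliding up the incline, friction equals μN and acts down the slope.
Perpendicular: N + P sin 31° = W cos 31.4° = 1842 N.
Along incline: P cos 31° = W sin 31.4° + μN  with W sin 31.4° = 1124 N.
Solving the pair for P and N: P = 1819 N, N = 905.4 N (and f = μN = 434.6 N).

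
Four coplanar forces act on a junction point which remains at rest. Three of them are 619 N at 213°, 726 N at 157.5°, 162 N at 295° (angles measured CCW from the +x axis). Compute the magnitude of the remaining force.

Sum the known components: ΣF_x = -1121 N, ΣF_y = -206.1 N.
For equilibrium the remaining force must supply (−ΣF_x, −ΣF_y) = (1121, 206.1) N.
Magnitude = √((1121)² + (206.1)²) = 1140 N; direction = atan2(206.1, 1121) = 10.4°.

F ≈ 1140 N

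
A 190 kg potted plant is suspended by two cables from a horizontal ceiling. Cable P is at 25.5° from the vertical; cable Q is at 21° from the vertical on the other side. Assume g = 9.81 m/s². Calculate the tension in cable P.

T_P ≈ 921 N

Angles from the horizontal: cable P is 90° − 25.5° = 64.5°, cable Q is 90° − 21° = 69°.
Weight W = 190 × 9.81 = 1864 N acts straight down.
Horizontal: T_P cos 64.5° = T_Q cos 69°  →  T_Q = 1.201 T_P.
Vertical: T_P sin 64.5° + T_Q sin 69° = 1864.
Substituting the horizontal relation into the vertical equation gives 2.024 T_P = 1864, so T_P = 920.9 N.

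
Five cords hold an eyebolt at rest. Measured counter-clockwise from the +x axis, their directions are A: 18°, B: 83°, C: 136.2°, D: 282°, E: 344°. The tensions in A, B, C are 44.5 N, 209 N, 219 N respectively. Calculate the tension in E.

T_E ≈ 12.2 N

Resolve: ΣF_x = 44.5 cos 18° + 209 cos 83° + 219 cos 136.2° + T_D cos 282° + T_E cos 344° = 0.
        ΣF_y = 44.5 sin 18° + 209 sin 83° + 219 sin 136.2° + T_D sin 282° + T_E sin 344° = 0.
The known terms sum to (-90.27, 372.8) N, so 0.2079 T_D + 0.9613 T_E = 90.27 and -0.9781 T_D − 0.2756 T_E = -372.8.
Solving simultaneously: T_D = 377.7 N, T_E = 12.23 N.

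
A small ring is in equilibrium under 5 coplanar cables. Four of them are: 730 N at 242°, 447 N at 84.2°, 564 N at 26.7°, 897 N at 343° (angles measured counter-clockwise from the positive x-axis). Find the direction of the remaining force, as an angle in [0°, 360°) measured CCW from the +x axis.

θ ≈ 169°

Sum the known components: ΣF_x = 1064 N, ΣF_y = -208.7 N.
For equilibrium the remaining force must supply (−ΣF_x, −ΣF_y) = (-1064, 208.7) N.
Magnitude = √((-1064)² + (208.7)²) = 1084 N; direction = atan2(208.7, -1064) = 168.9°.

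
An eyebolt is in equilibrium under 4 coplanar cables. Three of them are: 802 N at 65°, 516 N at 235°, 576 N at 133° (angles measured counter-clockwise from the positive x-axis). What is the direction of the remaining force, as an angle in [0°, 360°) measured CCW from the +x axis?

Sum the known components: ΣF_x = -349.9 N, ΣF_y = 725.4 N.
For equilibrium the remaining force must supply (−ΣF_x, −ΣF_y) = (349.9, -725.4) N.
Magnitude = √((349.9)² + (-725.4)²) = 805.4 N; direction = atan2(-725.4, 349.9) = 295.7°.

θ ≈ 296°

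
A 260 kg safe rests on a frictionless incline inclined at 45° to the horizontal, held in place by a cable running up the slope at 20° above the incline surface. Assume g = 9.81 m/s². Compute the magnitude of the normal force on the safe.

Take axes along and perpendicular to the incline. Weight components: W sin 45° = 1804 N down-slope, W cos 45° = 1804 N into the surface.
Along incline: T cos 20° = W sin 45° → T = 1919 N.
Perpendicular: N = W cos 45° − T sin 20° = 1147 N.

N ≈ 1150 N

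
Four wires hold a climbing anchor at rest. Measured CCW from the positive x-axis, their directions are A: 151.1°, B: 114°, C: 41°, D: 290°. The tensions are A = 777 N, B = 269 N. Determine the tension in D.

Resolve: ΣF_x = 777 cos 151.1° + 269 cos 114° + T_C cos 41° + T_D cos 290° = 0.
        ΣF_y = 777 sin 151.1° + 269 sin 114° + T_C sin 41° + T_D sin 290° = 0.
The known terms sum to (-789.6, 621.3) N, so 0.7547 T_C + 0.3420 T_D = 789.6 and 0.6561 T_C − 0.9397 T_D = -621.3.
Solving simultaneously: T_C = 567.2 N, T_D = 1057 N.

T_D ≈ 1060 N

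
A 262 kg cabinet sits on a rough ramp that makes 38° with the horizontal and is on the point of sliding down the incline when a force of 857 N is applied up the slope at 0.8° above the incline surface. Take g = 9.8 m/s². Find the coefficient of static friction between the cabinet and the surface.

On the verge of sliding down the incline, friction is at its maximum μN and acts up the slope.
Perpendicular to incline: N = W cos 38° − P sin 0.8° = 2023 − 11.97 = 2011 N.
Along incline: P cos 0.8° + μN = W sin 38° → μ = (W sin 38° − P cos 0.8°) / N = 0.3599.

μ ≈ 0.360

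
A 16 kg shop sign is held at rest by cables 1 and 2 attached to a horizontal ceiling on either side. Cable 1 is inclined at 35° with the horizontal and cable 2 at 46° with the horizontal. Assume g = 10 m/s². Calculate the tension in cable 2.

Weight W = 16 × 10 = 160 N acts straight down.
Horizontal: T_1 cos 35° = T_2 cos 46°  →  T_1 = 0.848 T_2.
Vertical: T_1 sin 35° + T_2 sin 46° = 160.
Substituting the horizontal relation into the vertical equation gives 1.206 T_2 = 160, so T_2 = 132.7 N.

T_2 ≈ 133 N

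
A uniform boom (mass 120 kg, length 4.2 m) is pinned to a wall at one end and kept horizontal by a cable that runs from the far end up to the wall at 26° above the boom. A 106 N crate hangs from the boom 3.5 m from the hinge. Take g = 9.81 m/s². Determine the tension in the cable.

Take torques about the hinge: T sin 26° · 4.2 = 120×9.81×2.1 + 106×3.5 = 2843.1 N·m.
So T = 2843.1 / (0.4384 × 4.2) = 1544.2 N.

T ≈ 1540 N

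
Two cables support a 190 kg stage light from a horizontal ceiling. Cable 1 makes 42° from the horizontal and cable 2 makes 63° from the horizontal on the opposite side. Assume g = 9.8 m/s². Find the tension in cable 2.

Weight W = 190 × 9.8 = 1862 N acts straight down.
Horizontal: T_1 cos 42° = T_2 cos 63°  →  T_1 = 0.6109 T_2.
Vertical: T_1 sin 42° + T_2 sin 63° = 1862.
Substituting the horizontal relation into the vertical equation gives 1.3 T_2 = 1862, so T_2 = 1433 N.

T_2 ≈ 1430 N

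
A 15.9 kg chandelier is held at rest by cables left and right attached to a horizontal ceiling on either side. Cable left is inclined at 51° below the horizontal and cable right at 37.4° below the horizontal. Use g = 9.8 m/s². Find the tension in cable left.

Weight W = 15.9 × 9.8 = 155.8 N acts straight down.
Horizontal: T_left cos 51° = T_right cos 37.4°  →  T_right = 0.7922 T_left.
Vertical: T_left sin 51° + T_right sin 37.4° = 155.8.
Substituting the horizontal relation into the vertical equation gives 1.258 T_left = 155.8, so T_left = 123.8 N.

T_left ≈ 124 N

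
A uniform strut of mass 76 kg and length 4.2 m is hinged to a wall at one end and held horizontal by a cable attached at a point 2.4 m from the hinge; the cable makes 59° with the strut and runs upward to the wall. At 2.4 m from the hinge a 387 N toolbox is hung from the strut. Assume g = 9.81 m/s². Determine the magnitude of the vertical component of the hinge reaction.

Take torques about the hinge: T sin 59° · 2.4 = 76×9.81×2.1 + 387×2.4 = 2494.5 N·m.
So T = 2494.5 / (0.8572 × 2.4) = 1212.6 N.
ΣF_y = 0: H_y = (76×9.81 + 387) − T sin 59° = 1132.6 − 1039.4 = 93.195 N.

|H_y| ≈ 93.2 N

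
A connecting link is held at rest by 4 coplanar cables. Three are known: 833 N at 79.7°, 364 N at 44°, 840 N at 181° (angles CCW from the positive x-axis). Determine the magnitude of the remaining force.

F ≈ 1140 N

Sum the known components: ΣF_x = -429.1 N, ΣF_y = 1058 N.
For equilibrium the remaining force must supply (−ΣF_x, −ΣF_y) = (429.1, -1058) N.
Magnitude = √((429.1)² + (-1058)²) = 1141 N; direction = atan2(-1058, 429.1) = 292.1°.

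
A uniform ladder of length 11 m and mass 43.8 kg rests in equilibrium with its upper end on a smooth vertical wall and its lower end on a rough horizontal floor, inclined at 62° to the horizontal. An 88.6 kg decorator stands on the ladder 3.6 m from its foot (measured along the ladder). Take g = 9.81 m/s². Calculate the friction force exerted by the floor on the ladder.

Torques about the foot: N_wall · 11 sin 62° = 43.8×9.81×5.5 cos 62° + 88.6×9.81×3.6 cos 62° → N_wall = 265.48 N.
ΣF_x = 0: f_floor = N_wall = 265.48 N.

f ≈ 265 N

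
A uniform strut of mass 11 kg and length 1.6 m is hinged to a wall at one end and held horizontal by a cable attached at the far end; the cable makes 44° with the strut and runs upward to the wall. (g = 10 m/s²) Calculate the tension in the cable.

T ≈ 79.2 N

Take torques about the hinge: T sin 44° · 1.6 = 11×10×0.8 = 88 N·m.
So T = 88 / (0.6947 × 1.6) = 79.176 N.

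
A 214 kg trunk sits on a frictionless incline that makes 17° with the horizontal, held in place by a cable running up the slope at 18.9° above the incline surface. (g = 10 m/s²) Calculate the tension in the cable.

Take axes along and perpendicular to the incline. Weight components: W sin 17° = 625.7 N down-slope, W cos 17° = 2046 N into the surface.
Along incline: T cos 18.9° = W sin 17° → T = 661.3 N.
Perpendicular: N = W cos 17° − T sin 18.9° = 1832 N.

T ≈ 661 N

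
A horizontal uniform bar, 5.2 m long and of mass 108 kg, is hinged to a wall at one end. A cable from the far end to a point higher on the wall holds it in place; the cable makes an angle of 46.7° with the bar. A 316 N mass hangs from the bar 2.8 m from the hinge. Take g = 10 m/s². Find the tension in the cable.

Take torques about the hinge: T sin 46.7° · 5.2 = 108×10×2.6 + 316×2.8 = 3692.8 N·m.
So T = 3692.8 / (0.7278 × 5.2) = 975.79 N.

T ≈ 976 N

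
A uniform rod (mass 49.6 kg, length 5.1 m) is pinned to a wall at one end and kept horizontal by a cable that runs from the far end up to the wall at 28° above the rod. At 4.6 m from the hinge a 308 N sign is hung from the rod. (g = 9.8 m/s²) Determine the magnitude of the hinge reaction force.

|H| ≈ 1020 N

Take torques about the hinge: T sin 28° · 5.1 = 49.6×9.8×2.55 + 308×4.6 = 2656.3 N·m.
So T = 2656.3 / (0.4695 × 5.1) = 1109.4 N.
ΣF_x = 0: H_x = T cos 28° = 979.56 N.
ΣF_y = 0: H_y = (49.6×9.8 + 308) − T sin 28° = 794.08 − 520.84 = 273.24 N.
|H| = √(H_x² + H_y²) = √((979.56)² + (273.24)²) = 1017 N.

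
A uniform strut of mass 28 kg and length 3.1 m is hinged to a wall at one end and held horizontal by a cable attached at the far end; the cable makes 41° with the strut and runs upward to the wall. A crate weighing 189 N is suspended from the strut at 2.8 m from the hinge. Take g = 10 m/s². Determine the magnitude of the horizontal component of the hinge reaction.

Take torques about the hinge: T sin 41° · 3.1 = 28×10×1.55 + 189×2.8 = 963.2 N·m.
So T = 963.2 / (0.6561 × 3.1) = 473.6 N.
ΣF_x = 0: H_x = T cos 41° = 357.43 N.

H_x ≈ 357 N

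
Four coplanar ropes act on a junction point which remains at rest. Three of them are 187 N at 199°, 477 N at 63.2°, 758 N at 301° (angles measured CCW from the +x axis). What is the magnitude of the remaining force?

F ≈ 515 N

Sum the known components: ΣF_x = 428.7 N, ΣF_y = -284.9 N.
For equilibrium the remaining force must supply (−ΣF_x, −ΣF_y) = (-428.7, 284.9) N.
Magnitude = √((-428.7)² + (284.9)²) = 514.7 N; direction = atan2(284.9, -428.7) = 146.4°.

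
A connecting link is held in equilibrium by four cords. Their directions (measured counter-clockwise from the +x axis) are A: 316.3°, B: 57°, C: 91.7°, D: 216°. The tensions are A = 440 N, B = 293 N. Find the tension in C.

T_C ≈ 397 N

Resolve: ΣF_x = 440 cos 316.3° + 293 cos 57° + T_C cos 91.7° + T_D cos 216° = 0.
        ΣF_y = 440 sin 316.3° + 293 sin 57° + T_C sin 91.7° + T_D sin 216° = 0.
The known terms sum to (477.7, -58.26) N, so -0.0297 T_C − 0.8090 T_D = -477.7 and 0.9996 T_C − 0.5878 T_D = 58.26.
Solving simultaneously: T_C = 396.9 N, T_D = 575.9 N.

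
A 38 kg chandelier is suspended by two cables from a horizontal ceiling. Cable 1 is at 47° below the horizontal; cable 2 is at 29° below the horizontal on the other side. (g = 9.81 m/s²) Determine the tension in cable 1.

Weight W = 38 × 9.81 = 372.8 N acts straight down.
Horizontal: T_1 cos 47° = T_2 cos 29°  →  T_2 = 0.7798 T_1.
Vertical: T_1 sin 47° + T_2 sin 29° = 372.8.
Substituting the horizontal relation into the vertical equation gives 1.109 T_1 = 372.8, so T_1 = 336 N.

T_1 ≈ 336 N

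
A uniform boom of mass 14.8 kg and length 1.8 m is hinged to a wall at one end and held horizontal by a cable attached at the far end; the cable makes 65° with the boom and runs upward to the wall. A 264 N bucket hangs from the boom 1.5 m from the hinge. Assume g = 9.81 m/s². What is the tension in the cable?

Take torques about the hinge: T sin 65° · 1.8 = 14.8×9.81×0.9 + 264×1.5 = 526.67 N·m.
So T = 526.67 / (0.9063 × 1.8) = 322.84 N.

T ≈ 323 N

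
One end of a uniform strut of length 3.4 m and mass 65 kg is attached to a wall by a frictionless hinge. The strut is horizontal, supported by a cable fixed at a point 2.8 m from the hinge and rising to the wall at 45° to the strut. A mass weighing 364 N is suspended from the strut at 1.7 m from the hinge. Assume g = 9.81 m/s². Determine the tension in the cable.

T ≈ 860 N

Take torques about the hinge: T sin 45° · 2.8 = 65×9.81×1.7 + 364×1.7 = 1702.8 N·m.
So T = 1702.8 / (0.7071 × 2.8) = 860.05 N.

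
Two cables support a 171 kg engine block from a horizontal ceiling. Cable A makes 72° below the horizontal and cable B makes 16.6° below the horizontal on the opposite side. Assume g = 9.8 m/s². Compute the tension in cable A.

Weight W = 171 × 9.8 = 1676 N acts straight down.
Horizontal: T_A cos 72° = T_B cos 16.6°  →  T_B = 0.3225 T_A.
Vertical: T_A sin 72° + T_B sin 16.6° = 1676.
Substituting the horizontal relation into the vertical equation gives 1.043 T_A = 1676, so T_A = 1606 N.

T_A ≈ 1610 N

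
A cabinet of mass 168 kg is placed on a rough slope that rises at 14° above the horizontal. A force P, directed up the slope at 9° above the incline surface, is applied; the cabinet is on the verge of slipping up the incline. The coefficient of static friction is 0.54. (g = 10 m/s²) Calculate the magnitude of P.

On the verge of sliding up the incline, friction equals μN and acts down the slope.
Perpendicular: N + P sin 9° = W cos 14° = 1630 N.
Along incline: P cos 9° = W sin 14° + μN  with W sin 14° = 406.4 N.
Solving the pair for P and N: P = 1200 N, N = 1442 N (and f = μN = 778.9 N).

P ≈ 1200 N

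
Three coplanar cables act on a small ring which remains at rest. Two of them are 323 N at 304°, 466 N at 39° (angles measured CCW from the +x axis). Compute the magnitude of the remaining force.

Sum the known components: ΣF_x = 542.8 N, ΣF_y = 25.48 N.
For equilibrium the remaining force must supply (−ΣF_x, −ΣF_y) = (-542.8, -25.48) N.
Magnitude = √((-542.8)² + (-25.48)²) = 543.4 N; direction = atan2(-25.48, -542.8) = 182.7°.

F ≈ 543 N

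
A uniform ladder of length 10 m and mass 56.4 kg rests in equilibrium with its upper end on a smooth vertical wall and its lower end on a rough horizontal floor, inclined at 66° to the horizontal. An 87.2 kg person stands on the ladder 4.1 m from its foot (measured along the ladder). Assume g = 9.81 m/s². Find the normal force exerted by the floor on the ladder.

ΣF_y = 0: N_floor = 56.4×9.81 + 87.2×9.81 = 1408.7 N.

N_floor ≈ 1410 N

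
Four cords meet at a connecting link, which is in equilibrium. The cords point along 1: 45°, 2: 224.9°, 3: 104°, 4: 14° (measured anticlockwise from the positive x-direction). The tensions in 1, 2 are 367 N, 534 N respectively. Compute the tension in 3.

Resolve: ΣF_x = 367 cos 45° + 534 cos 224.9° + T_3 cos 104° + T_4 cos 14° = 0.
        ΣF_y = 367 sin 45° + 534 sin 224.9° + T_3 sin 104° + T_4 sin 14° = 0.
The known terms sum to (-118.7, -117.4) N, so -0.2419 T_3 + 0.9703 T_4 = 118.7 and 0.9703 T_3 + 0.2419 T_4 = 117.4.
Solving simultaneously: T_3 = 85.21 N, T_4 = 143.6 N.

T_3 ≈ 85.2 N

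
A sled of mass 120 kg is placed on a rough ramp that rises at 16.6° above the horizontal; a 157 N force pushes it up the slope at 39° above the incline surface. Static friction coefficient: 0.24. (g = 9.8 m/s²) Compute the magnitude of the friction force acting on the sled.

Axes along / perpendicular to the incline. W sin 16.6° = 336 N down-slope; W cos 16.6° = 1127 N into the surface.
Perpendicular: N = W cos 16.6° − P sin 39° = 1127 − 98.8 = 1028 N.
Along incline: P cos 39° + f = W sin 16.6° (friction acts up-slope) → f = 336 − 122 = 214 N.
|f| = 214 N ≤ μN = 246.8 N, so the sled is indeed static.

f ≈ 214 N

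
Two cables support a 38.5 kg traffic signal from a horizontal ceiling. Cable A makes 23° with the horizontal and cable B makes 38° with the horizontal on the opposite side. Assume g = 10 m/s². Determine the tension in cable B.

Weight W = 38.5 × 10 = 385 N acts straight down.
Horizontal: T_A cos 23° = T_B cos 38°  →  T_A = 0.8561 T_B.
Vertical: T_A sin 23° + T_B sin 38° = 385.
Substituting the horizontal relation into the vertical equation gives 0.9502 T_B = 385, so T_B = 405.2 N.

T_B ≈ 405 N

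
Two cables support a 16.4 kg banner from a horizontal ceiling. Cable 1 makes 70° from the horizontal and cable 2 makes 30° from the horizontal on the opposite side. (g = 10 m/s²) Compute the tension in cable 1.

T_1 ≈ 144 N

Weight W = 16.4 × 10 = 164 N acts straight down.
Horizontal: T_1 cos 70° = T_2 cos 30°  →  T_2 = 0.3949 T_1.
Vertical: T_1 sin 70° + T_2 sin 30° = 164.
Substituting the horizontal relation into the vertical equation gives 1.137 T_1 = 164, so T_1 = 144.2 N.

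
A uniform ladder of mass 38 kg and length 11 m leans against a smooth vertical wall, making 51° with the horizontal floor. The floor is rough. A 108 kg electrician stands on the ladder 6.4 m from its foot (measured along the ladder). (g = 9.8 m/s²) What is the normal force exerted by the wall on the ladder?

N_wall ≈ 649 N

Torques about the foot: N_wall · 11 sin 51° = 38×9.8×5.5 cos 51° + 108×9.8×6.4 cos 51° → N_wall = 649.44 N.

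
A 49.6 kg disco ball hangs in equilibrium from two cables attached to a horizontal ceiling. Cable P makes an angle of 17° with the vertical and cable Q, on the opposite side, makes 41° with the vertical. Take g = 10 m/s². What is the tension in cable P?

Angles from the horizontal: cable P is 90° − 17° = 73°, cable Q is 90° − 41° = 49°.
Weight W = 49.6 × 10 = 496 N acts straight down.
Horizontal: T_P cos 73° = T_Q cos 49°  →  T_Q = 0.4456 T_P.
Vertical: T_P sin 73° + T_Q sin 49° = 496.
Substituting the horizontal relation into the vertical equation gives 1.293 T_P = 496, so T_P = 383.7 N.

T_P ≈ 384 N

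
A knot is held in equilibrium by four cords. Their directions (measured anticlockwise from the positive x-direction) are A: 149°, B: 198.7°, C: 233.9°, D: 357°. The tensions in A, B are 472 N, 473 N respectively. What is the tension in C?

Resolve: ΣF_x = 472 cos 149° + 473 cos 198.7° + T_C cos 233.9° + T_D cos 357° = 0.
        ΣF_y = 472 sin 149° + 473 sin 198.7° + T_C sin 233.9° + T_D sin 357° = 0.
The known terms sum to (-852.6, 91.45) N, so -0.5892 T_C + 0.9986 T_D = 852.6 and -0.8080 T_C − 0.0523 T_D = -91.45.
Solving simultaneously: T_C = 55.75 N, T_D = 886.7 N.

T_C ≈ 55.7 N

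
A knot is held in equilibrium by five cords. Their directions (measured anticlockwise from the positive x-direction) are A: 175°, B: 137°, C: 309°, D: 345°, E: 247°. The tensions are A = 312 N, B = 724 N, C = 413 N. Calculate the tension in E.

T_E ≈ 43.4 N

Resolve: ΣF_x = 312 cos 175° + 724 cos 137° + 413 cos 309° + T_D cos 345° + T_E cos 247° = 0.
        ΣF_y = 312 sin 175° + 724 sin 137° + 413 sin 309° + T_D sin 345° + T_E sin 247° = 0.
The known terms sum to (-580.4, 200) N, so 0.9659 T_D − 0.3907 T_E = 580.4 and -0.2588 T_D − 0.9205 T_E = -200.
Solving simultaneously: T_D = 618.4 N, T_E = 43.39 N.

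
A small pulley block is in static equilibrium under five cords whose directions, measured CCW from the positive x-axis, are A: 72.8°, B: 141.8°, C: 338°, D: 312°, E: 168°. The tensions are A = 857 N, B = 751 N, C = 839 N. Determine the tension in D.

T_D ≈ 1770 N

Resolve: ΣF_x = 857 cos 72.8° + 751 cos 141.8° + 839 cos 338° + T_D cos 312° + T_E cos 168° = 0.
        ΣF_y = 857 sin 72.8° + 751 sin 141.8° + 839 sin 338° + T_D sin 312° + T_E sin 168° = 0.
The known terms sum to (441.2, 968.8) N, so 0.6691 T_D − 0.9781 T_E = -441.2 and -0.7431 T_D + 0.2079 T_E = -968.8.
Solving simultaneously: T_D = 1768 N, T_E = 1661 N.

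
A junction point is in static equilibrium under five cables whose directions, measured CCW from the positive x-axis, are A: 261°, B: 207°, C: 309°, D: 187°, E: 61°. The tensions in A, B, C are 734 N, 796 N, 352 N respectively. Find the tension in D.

T_D ≈ 164 N

Resolve: ΣF_x = 734 cos 261° + 796 cos 207° + 352 cos 309° + T_D cos 187° + T_E cos 61° = 0.
        ΣF_y = 734 sin 261° + 796 sin 207° + 352 sin 309° + T_D sin 187° + T_E sin 61° = 0.
The known terms sum to (-602.5, -1360) N, so -0.9925 T_D + 0.4848 T_E = 602.5 and -0.1219 T_D + 0.8746 T_E = 1360.
Solving simultaneously: T_D = 163.5 N, T_E = 1578 N.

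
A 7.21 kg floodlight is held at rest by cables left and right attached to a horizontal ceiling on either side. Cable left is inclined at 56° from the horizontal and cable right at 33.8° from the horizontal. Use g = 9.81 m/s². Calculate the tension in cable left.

T_left ≈ 58.8 N

Weight W = 7.21 × 9.81 = 70.73 N acts straight down.
Horizontal: T_left cos 56° = T_right cos 33.8°  →  T_right = 0.6729 T_left.
Vertical: T_left sin 56° + T_right sin 33.8° = 70.73.
Substituting the horizontal relation into the vertical equation gives 1.203 T_left = 70.73, so T_left = 58.78 N.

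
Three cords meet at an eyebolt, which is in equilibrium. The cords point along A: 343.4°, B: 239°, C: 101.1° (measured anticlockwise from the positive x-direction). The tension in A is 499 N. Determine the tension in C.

T_C ≈ 721 N

Resolve: ΣF_x = 499 cos 343.4° + T_B cos 239° + T_C cos 101.1° = 0.
        ΣF_y = 499 sin 343.4° + T_B sin 239° + T_C sin 101.1° = 0.
The known terms sum to (478.2, -142.6) N, so -0.5150 T_B − 0.1925 T_C = -478.2 and -0.8572 T_B + 0.9813 T_C = 142.6.
Solving simultaneously: T_B = 659 N, T_C = 720.9 N.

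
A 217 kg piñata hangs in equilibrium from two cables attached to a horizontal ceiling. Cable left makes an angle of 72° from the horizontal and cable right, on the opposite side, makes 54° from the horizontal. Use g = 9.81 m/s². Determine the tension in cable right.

T_right ≈ 813 N

Weight W = 217 × 9.81 = 2129 N acts straight down.
Horizontal: T_left cos 72° = T_right cos 54°  →  T_left = 1.902 T_right.
Vertical: T_left sin 72° + T_right sin 54° = 2129.
Substituting the horizontal relation into the vertical equation gives 2.618 T_right = 2129, so T_right = 813.1 N.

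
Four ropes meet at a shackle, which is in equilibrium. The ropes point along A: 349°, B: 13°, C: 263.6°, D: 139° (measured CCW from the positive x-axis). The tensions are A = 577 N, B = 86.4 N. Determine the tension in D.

T_D ≈ 798 N

Resolve: ΣF_x = 577 cos 349° + 86.4 cos 13° + T_C cos 263.6° + T_D cos 139° = 0.
        ΣF_y = 577 sin 349° + 86.4 sin 13° + T_C sin 263.6° + T_D sin 139° = 0.
The known terms sum to (650.6, -90.66) N, so -0.1115 T_C − 0.7547 T_D = -650.6 and -0.9938 T_C + 0.6561 T_D = 90.66.
Solving simultaneously: T_C = 435.4 N, T_D = 797.7 N.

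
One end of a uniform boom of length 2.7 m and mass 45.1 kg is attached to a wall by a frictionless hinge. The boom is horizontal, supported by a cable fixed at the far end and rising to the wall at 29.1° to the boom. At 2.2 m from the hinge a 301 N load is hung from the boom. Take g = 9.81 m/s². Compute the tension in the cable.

Take torques about the hinge: T sin 29.1° · 2.7 = 45.1×9.81×1.35 + 301×2.2 = 1259.5 N·m.
So T = 1259.5 / (0.4863 × 2.7) = 959.16 N.

T ≈ 959 N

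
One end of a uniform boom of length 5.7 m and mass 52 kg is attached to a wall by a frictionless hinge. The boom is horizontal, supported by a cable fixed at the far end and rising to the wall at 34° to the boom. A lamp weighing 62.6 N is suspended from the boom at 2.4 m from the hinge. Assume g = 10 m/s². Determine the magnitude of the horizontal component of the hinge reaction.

H_x ≈ 425 N

Take torques about the hinge: T sin 34° · 5.7 = 52×10×2.85 + 62.6×2.4 = 1632.2 N·m.
So T = 1632.2 / (0.5592 × 5.7) = 512.09 N.
ΣF_x = 0: H_x = T cos 34° = 424.54 N.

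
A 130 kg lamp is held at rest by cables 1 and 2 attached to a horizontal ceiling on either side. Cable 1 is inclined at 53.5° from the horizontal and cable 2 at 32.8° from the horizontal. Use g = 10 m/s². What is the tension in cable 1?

T_1 ≈ 1100 N

Weight W = 130 × 10 = 1300 N acts straight down.
Horizontal: T_1 cos 53.5° = T_2 cos 32.8°  →  T_2 = 0.7076 T_1.
Vertical: T_1 sin 53.5° + T_2 sin 32.8° = 1300.
Substituting the horizontal relation into the vertical equation gives 1.187 T_1 = 1300, so T_1 = 1095 N.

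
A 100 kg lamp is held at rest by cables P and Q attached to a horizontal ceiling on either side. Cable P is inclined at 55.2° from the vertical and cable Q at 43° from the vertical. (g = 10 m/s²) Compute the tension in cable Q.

T_Q ≈ 830 N

Angles from the horizontal: cable P is 90° − 55.2° = 34.8°, cable Q is 90° − 43° = 47°.
Weight W = 100 × 10 = 1000 N acts straight down.
Horizontal: T_P cos 34.8° = T_Q cos 47°  →  T_P = 0.8305 T_Q.
Vertical: T_P sin 34.8° + T_Q sin 47° = 1000.
Substituting the horizontal relation into the vertical equation gives 1.205 T_Q = 1000, so T_Q = 829.6 N.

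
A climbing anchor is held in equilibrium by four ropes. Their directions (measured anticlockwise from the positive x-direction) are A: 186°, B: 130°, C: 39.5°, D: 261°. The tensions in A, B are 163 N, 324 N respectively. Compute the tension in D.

Resolve: ΣF_x = 163 cos 186° + 324 cos 130° + T_C cos 39.5° + T_D cos 261° = 0.
        ΣF_y = 163 sin 186° + 324 sin 130° + T_C sin 39.5° + T_D sin 261° = 0.
The known terms sum to (-370.4, 231.2) N, so 0.7716 T_C − 0.1564 T_D = 370.4 and 0.6361 T_C − 0.9877 T_D = -231.2.
Solving simultaneously: T_C = 606.6 N, T_D = 624.7 N.

T_D ≈ 625 N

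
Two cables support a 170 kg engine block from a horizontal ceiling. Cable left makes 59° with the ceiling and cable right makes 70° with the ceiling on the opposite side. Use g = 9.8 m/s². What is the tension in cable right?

Weight W = 170 × 9.8 = 1666 N acts straight down.
Horizontal: T_left cos 59° = T_right cos 70°  →  T_left = 0.6641 T_right.
Vertical: T_left sin 59° + T_right sin 70° = 1666.
Substituting the horizontal relation into the vertical equation gives 1.509 T_right = 1666, so T_right = 1104 N.

T_right ≈ 1100 N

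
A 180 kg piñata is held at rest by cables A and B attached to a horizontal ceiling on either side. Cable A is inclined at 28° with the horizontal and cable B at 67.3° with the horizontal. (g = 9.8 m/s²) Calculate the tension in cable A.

T_A ≈ 684 N

Weight W = 180 × 9.8 = 1764 N acts straight down.
Horizontal: T_A cos 28° = T_B cos 67.3°  →  T_B = 2.288 T_A.
Vertical: T_A sin 28° + T_B sin 67.3° = 1764.
Substituting the horizontal relation into the vertical equation gives 2.58 T_A = 1764, so T_A = 683.7 N.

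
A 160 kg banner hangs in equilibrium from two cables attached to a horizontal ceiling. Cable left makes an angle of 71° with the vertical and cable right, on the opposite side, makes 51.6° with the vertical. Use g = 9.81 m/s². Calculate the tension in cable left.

Angles from the horizontal: cable left is 90° − 71° = 19°, cable right is 90° − 51.6° = 38.4°.
Weight W = 160 × 9.81 = 1570 N acts straight down.
Horizontal: T_left cos 19° = T_right cos 38.4°  →  T_right = 1.206 T_left.
Vertical: T_left sin 19° + T_right sin 38.4° = 1570.
Substituting the horizontal relation into the vertical equation gives 1.075 T_left = 1570, so T_left = 1460 N.

T_left ≈ 1460 N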